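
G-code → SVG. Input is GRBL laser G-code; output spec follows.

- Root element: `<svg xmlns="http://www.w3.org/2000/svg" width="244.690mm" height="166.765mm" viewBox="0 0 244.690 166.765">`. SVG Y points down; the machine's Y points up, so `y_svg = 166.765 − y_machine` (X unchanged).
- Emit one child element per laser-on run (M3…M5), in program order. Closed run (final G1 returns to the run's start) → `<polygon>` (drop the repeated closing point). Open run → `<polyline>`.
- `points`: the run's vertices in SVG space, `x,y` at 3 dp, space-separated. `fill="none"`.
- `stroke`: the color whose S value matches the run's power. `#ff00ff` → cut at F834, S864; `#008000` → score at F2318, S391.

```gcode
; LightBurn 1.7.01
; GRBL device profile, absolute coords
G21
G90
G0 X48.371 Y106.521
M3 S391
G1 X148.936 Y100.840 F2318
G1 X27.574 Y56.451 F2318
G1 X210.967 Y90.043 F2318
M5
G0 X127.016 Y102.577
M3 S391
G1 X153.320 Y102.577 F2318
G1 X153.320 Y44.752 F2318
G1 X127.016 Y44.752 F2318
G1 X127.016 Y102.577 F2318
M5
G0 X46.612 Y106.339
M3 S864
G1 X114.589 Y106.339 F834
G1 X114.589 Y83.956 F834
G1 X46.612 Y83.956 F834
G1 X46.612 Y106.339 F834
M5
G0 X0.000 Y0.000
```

<svg xmlns="http://www.w3.org/2000/svg" width="244.690mm" height="166.765mm" viewBox="0 0 244.690 166.765">
  <polyline points="48.371,60.244 148.936,65.925 27.574,110.314 210.967,76.722" fill="none" stroke="#008000"/>
  <polygon points="127.016,64.188 153.320,64.188 153.320,122.013 127.016,122.013" fill="none" stroke="#008000"/>
  <polygon points="46.612,60.426 114.589,60.426 114.589,82.809 46.612,82.809" fill="none" stroke="#ff00ff"/>
</svg>

Machine Y-up, SVG Y-down with viewBox height 166.765, so y_svg = 166.765 − y_machine; X carries over.

Run 1: power S391 maps to stroke `#008000` (score). The run is open, so emit a `<polyline>` with points (Y-flipped): 48.371,60.244 148.936,65.925 27.574,110.314 210.967,76.722.

Run 2: power S391 maps to stroke `#008000` (score). The run returns to its start, so emit a `<polygon>` with points (Y-flipped): 127.016,64.188 153.320,64.188 153.320,122.013 127.016,122.013.

Run 3: power S864 maps to stroke `#ff00ff` (cut). The run returns to its start, so emit a `<polygon>` with points (Y-flipped): 46.612,60.426 114.589,60.426 114.589,82.809 46.612,82.809.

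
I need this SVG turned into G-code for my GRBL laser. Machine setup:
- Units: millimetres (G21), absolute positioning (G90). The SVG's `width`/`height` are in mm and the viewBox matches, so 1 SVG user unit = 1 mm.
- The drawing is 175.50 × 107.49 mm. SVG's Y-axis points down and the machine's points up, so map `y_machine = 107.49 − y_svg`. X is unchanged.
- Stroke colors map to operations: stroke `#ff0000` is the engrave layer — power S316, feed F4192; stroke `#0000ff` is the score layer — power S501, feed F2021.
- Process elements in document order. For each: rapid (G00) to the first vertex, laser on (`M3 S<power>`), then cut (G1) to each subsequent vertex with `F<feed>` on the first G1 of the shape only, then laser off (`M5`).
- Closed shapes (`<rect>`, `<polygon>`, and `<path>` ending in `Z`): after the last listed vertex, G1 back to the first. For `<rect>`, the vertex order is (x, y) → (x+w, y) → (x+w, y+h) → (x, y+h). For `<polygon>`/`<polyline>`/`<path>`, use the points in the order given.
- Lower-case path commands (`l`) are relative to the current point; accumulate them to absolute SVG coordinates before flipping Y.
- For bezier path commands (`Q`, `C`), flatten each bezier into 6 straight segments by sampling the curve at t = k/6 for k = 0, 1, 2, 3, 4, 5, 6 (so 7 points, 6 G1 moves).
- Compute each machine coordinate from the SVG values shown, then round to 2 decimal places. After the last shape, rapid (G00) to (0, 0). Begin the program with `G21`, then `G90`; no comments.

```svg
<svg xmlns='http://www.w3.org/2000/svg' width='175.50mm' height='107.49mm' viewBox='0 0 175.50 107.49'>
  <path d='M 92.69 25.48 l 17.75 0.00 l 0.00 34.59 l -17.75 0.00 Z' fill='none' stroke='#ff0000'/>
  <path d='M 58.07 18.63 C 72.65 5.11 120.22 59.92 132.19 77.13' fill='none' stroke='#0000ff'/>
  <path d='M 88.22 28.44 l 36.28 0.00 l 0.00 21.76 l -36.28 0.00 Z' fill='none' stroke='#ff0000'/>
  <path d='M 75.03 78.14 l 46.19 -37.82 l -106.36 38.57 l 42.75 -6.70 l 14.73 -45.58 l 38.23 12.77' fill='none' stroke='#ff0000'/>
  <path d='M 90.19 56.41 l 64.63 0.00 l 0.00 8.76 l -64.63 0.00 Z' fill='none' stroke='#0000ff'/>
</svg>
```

1 u = 1 mm; y_m = 107.49 − y.

[1] `<path>` rectangle, #ff0000→engrave S316 F4192: (92.69,82.01) → (110.44,82.01) → (110.44,47.42) → (92.69,47.42) → (92.69,82.01) (closed)

[2] `<path>` cubic bezier, #0000ff→score S501 F2021: (58.07,88.86) → (67.79,90.42) → (81.11,83.53) → (96.11,71.13) → (110.89,56.18) → (123.56,41.61) → (132.19,30.36)

[3] `<path>` rectangle, #ff0000→engrave S316 F4192: (88.22,79.05) → (124.50,79.05) → (124.50,57.29) → (88.22,57.29) → (88.22,79.05) (closed)

[4] `<path>` open polyline, #ff0000→engrave S316 F4192: (75.03,29.35) → (121.22,67.17) → (14.86,28.60) → (57.61,35.30) → (72.34,80.88) → (110.57,68.11)

[5] `<path>` rectangle, #0000ff→score S501 F2021: (90.19,51.08) → (154.82,51.08) → (154.82,42.32) → (90.19,42.32) → (90.19,51.08) (closed)

G21
G90
G00 X92.69 Y82.01
M3 S316
G1 X110.44 Y82.01 F4192
G1 X110.44 Y47.42
G1 X92.69 Y47.42
G1 X92.69 Y82.01
M5
G00 X58.07 Y88.86
M3 S501
G1 X67.79 Y90.42 F2021
G1 X81.11 Y83.53
G1 X96.11 Y71.13
G1 X110.89 Y56.18
G1 X123.56 Y41.61
G1 X132.19 Y30.36
M5
G00 X88.22 Y79.05
M3 S316
G1 X124.50 Y79.05 F4192
G1 X124.50 Y57.29
G1 X88.22 Y57.29
G1 X88.22 Y79.05
M5
G00 X75.03 Y29.35
M3 S316
G1 X121.22 Y67.17 F4192
G1 X14.86 Y28.60
G1 X57.61 Y35.30
G1 X72.34 Y80.88
G1 X110.57 Y68.11
M5
G00 X90.19 Y51.08
M3 S501
G1 X154.82 Y51.08 F2021
G1 X154.82 Y42.32
G1 X90.19 Y42.32
G1 X90.19 Y51.08
M5
G00 X0.00 Y0.00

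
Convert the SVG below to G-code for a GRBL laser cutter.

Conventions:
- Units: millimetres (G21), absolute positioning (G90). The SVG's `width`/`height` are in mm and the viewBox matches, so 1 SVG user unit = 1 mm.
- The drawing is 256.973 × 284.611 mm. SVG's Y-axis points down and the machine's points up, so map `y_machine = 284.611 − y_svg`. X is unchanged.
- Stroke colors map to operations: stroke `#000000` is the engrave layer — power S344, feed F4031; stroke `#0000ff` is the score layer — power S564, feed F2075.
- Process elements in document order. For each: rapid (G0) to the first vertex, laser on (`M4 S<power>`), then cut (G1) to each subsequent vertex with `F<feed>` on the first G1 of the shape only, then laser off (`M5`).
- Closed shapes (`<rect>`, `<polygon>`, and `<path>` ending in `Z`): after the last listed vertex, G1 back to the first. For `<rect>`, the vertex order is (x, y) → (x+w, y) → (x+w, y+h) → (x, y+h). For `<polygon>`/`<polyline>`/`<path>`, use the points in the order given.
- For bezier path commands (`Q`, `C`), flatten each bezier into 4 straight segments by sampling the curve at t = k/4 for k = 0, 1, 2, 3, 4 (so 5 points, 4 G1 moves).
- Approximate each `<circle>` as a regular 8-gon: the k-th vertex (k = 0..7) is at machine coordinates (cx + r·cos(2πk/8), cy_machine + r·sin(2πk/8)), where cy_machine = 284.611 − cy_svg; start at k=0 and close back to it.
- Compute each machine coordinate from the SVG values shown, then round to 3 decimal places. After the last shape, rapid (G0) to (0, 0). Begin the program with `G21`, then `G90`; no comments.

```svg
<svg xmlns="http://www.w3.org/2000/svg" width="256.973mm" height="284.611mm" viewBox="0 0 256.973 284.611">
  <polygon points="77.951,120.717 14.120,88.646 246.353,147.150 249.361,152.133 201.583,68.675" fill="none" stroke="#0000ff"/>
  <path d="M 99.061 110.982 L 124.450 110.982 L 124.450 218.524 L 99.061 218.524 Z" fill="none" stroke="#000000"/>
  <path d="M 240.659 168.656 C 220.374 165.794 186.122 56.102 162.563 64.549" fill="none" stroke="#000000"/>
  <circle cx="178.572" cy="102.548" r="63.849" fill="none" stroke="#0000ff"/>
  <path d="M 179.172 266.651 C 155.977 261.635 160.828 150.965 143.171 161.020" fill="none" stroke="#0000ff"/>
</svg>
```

1 u = 1 mm; y_m = 284.611 − y.

[1] `<polygon>` closed polygon, #0000ff→score S564 F2075: (77.951,163.894) → (14.120,195.965) → (246.353,137.461) → (249.361,132.478) → (201.583,215.936) → (77.951,163.894) (closed)

[2] `<path>` rectangle, #000000→engrave S344 F4031: (99.061,173.629) → (124.450,173.629) → (124.450,66.087) → (99.061,66.087) → (99.061,173.629) (closed)

[3] `<path>` cubic bezier, #000000→engrave S344 F4031: (240.659,115.955) → (223.212,134.617) → (202.839,172.249) → (181.852,207.761) → (162.563,220.062)

[4] `<circle>` circle, #0000ff→score S564 F2075: (242.421,182.063) → (223.720,227.211) → (178.572,245.912) → (133.424,227.211) → (114.723,182.063) → (133.424,136.915) → (178.572,118.214) → (223.720,136.915) → (242.421,182.063) (closed)

[5] `<path>` cubic bezier, #0000ff→score S564 F2075: (179.172,17.960) → (166.244,37.995) → (159.095,76.427) → (152.983,112.033) → (143.171,123.591)

G21
G90
G0 X77.951 Y163.894
M4 S564
G1 X14.120 Y195.965 F2075
G1 X246.353 Y137.461
G1 X249.361 Y132.478
G1 X201.583 Y215.936
G1 X77.951 Y163.894
M5
G0 X99.061 Y173.629
M4 S344
G1 X124.450 Y173.629 F4031
G1 X124.450 Y66.087
G1 X99.061 Y66.087
G1 X99.061 Y173.629
M5
G0 X240.659 Y115.955
M4 S344
G1 X223.212 Y134.617 F4031
G1 X202.839 Y172.249
G1 X181.852 Y207.761
G1 X162.563 Y220.062
M5
G0 X242.421 Y182.063
M4 S564
G1 X223.720 Y227.211 F2075
G1 X178.572 Y245.912
G1 X133.424 Y227.211
G1 X114.723 Y182.063
G1 X133.424 Y136.915
G1 X178.572 Y118.214
G1 X223.720 Y136.915
G1 X242.421 Y182.063
M5
G0 X179.172 Y17.960
M4 S564
G1 X166.244 Y37.995 F2075
G1 X159.095 Y76.427
G1 X152.983 Y112.033
G1 X143.171 Y123.591
M5
G0 X0.000 Y0.000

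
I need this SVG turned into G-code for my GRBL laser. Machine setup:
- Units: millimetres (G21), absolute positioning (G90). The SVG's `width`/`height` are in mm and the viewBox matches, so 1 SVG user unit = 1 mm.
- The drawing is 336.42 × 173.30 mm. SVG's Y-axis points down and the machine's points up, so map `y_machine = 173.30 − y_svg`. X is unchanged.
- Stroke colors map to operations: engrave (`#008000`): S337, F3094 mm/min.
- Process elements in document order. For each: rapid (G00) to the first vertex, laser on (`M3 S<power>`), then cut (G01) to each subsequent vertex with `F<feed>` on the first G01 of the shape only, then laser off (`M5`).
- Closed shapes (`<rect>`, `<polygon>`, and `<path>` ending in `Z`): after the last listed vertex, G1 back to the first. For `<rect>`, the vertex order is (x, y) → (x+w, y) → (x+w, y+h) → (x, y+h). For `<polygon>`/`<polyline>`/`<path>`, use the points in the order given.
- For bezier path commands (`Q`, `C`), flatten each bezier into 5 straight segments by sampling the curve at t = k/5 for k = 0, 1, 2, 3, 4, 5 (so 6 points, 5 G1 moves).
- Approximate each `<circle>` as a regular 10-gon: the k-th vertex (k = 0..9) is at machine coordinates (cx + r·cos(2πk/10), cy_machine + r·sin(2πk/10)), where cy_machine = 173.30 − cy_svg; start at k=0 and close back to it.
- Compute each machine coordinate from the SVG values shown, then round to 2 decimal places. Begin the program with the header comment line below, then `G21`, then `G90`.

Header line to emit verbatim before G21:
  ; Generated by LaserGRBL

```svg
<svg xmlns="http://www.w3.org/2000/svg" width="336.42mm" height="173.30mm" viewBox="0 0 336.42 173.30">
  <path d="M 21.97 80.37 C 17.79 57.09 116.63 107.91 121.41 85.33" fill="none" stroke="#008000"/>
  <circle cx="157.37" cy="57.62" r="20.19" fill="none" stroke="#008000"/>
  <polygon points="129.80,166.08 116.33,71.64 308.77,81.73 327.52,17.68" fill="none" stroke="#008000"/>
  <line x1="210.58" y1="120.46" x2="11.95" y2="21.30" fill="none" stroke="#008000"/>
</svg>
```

; Generated by LaserGRBL
G21
G90
G00 X21.97 Y92.93
M3 S337
G01 X30.25 Y99.19 F3094
G01 X53.79 Y94.74
G01 X83.14 Y86.67
G01 X108.83 Y82.05
G01 X121.41 Y87.97
M5
G00 X177.56 Y115.68
M3 S337
G01 X173.70 Y127.55 F3094
G01 X163.61 Y134.88
G01 X151.13 Y134.88
G01 X141.04 Y127.55
G01 X137.18 Y115.68
G01 X141.04 Y103.81
G01 X151.13 Y96.48
G01 X163.61 Y96.48
G01 X173.70 Y103.81
G01 X177.56 Y115.68
M5
G00 X129.80 Y7.22
M3 S337
G01 X116.33 Y101.66 F3094
G01 X308.77 Y91.57
G01 X327.52 Y155.62
G01 X129.80 Y7.22
M5
G00 X210.58 Y52.84
M3 S337
G01 X11.95 Y152.00 F3094
M5

viewBox `0 0 336.42 173.30` with mm width/height → 1 unit = 1 mm. Flip: y_m = 173.30 − y_svg.

**Shape 1** — `<path>` cubic bezier, stroke `#008000` → engrave (S337, F3094). Control points (SVG): P0=(21.97,80.37), P1=(17.79,57.09), P2=(116.63,107.91), P3=(121.41,85.33); sampled at t=k/5. Machine vertices: (21.97,92.93) → (30.25,99.19) → (53.79,94.74) → (83.14,86.67) → (108.83,82.05) → (121.41,87.97). Open path.

**Shape 2** — `<circle>` circle, stroke `#008000` → engrave (S337, F3094). Machine vertices: (177.56,115.68) → (173.70,127.55) → (163.61,134.88) → (151.13,134.88) → (141.04,127.55) → (137.18,115.68) → (141.04,103.81) → (151.13,96.48) → (163.61,96.48) → (173.70,103.81) → (177.56,115.68). Closed: final G1 returns to the first vertex.

**Shape 3** — `<polygon>` closed polygon, stroke `#008000` → engrave (S337, F3094). Machine vertices: (129.80,7.22) → (116.33,101.66) → (308.77,91.57) → (327.52,155.62) → (129.80,7.22). Closed: final G1 returns to the first vertex.

**Shape 4** — `<line>` line segment, stroke `#008000` → engrave (S337, F3094). Machine vertices: (210.58,52.84) → (11.95,152.00). Open path.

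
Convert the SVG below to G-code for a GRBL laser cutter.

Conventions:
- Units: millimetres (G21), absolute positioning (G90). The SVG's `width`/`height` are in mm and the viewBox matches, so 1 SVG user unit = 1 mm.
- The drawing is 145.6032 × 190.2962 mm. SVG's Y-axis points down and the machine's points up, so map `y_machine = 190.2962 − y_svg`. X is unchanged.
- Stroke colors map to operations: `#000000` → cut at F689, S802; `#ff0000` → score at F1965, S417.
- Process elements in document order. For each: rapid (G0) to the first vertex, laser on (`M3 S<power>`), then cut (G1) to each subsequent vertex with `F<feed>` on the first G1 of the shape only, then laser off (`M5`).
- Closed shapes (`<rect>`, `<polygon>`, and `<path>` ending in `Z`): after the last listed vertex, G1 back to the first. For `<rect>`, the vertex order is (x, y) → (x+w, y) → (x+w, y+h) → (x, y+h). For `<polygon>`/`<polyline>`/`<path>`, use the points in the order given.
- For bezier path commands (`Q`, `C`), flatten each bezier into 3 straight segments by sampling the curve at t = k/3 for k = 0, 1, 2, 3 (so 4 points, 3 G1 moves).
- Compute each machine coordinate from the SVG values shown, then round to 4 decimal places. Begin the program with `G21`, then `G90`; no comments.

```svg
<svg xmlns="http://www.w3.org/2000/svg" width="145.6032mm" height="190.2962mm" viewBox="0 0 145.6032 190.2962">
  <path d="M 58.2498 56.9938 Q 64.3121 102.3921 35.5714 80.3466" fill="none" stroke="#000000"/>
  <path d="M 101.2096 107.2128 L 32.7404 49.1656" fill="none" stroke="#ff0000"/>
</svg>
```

G21
G90
G0 X58.2498 Y133.3024
M3 S802
G1 X58.4243 Y110.5306 F689
G1 X50.8649 Y102.7464
G1 X35.5714 Y109.9496
M5
G0 X101.2096 Y83.0834
M3 S417
G1 X32.7404 Y141.1306 F1965
M5

Since the viewBox matches the mm dimensions, user units are millimetres directly. The only transform is the Y-flip y_m = 190.2962 − y_svg.

Shape 1 is a quadratic bezier drawn with `<path>`. Its stroke #000000 means cut at S802, F689. After flipping Y the toolpath is (58.2498,133.3024) → (58.4243,110.5306) → (50.8649,102.7464) → (35.5714,109.9496).

Shape 2 is a line segment drawn with `<path>`. Its stroke #ff0000 means score at S417, F1965. After flipping Y the toolpath is (101.2096,83.0834) → (32.7404,141.1306).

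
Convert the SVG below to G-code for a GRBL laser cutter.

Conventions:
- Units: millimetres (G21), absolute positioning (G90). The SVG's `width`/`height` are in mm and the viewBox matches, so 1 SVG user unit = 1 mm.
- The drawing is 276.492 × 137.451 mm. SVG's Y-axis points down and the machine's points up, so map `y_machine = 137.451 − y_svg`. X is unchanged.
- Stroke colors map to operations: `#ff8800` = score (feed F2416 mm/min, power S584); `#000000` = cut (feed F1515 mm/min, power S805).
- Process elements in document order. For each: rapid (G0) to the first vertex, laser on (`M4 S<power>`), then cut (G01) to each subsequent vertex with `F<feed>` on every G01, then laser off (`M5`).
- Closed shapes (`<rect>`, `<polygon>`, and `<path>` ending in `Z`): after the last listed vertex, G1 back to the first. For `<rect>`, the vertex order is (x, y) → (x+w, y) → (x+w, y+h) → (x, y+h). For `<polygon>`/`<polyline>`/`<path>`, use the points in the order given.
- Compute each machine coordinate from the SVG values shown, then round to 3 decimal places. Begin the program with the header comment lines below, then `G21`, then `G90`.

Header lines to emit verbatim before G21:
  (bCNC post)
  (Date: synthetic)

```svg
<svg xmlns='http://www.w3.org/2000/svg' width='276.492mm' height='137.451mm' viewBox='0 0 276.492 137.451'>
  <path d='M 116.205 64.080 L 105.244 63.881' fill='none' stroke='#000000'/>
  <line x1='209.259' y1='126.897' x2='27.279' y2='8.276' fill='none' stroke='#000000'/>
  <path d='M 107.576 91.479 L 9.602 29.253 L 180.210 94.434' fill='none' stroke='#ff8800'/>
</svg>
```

Since the viewBox matches the mm dimensions, user units are millimetres directly. The only transform is the Y-flip y_m = 137.451 − y_svg.

Shape 1 is a line segment drawn with `<path>`. Its stroke #000000 means cut at S805, F1515. After flipping Y the toolpath is (116.205,73.371) → (105.244,73.570).

Shape 2 is a line segment drawn with `<line>`. Its stroke #000000 means cut at S805, F1515. After flipping Y the toolpath is (209.259,10.554) → (27.279,129.175).

Shape 3 is a open polyline drawn with `<path>`. Its stroke #ff8800 means score at S584, F2416. After flipping Y the toolpath is (107.576,45.972) → (9.602,108.198) → (180.210,43.017).

(bCNC post)
(Date: synthetic)
G21
G90
G0 X116.205 Y73.371
M4 S805
G01 X105.244 Y73.570 F1515
M5
G0 X209.259 Y10.554
M4 S805
G01 X27.279 Y129.175 F1515
M5
G0 X107.576 Y45.972
M4 S584
G01 X9.602 Y108.198 F2416
G01 X180.210 Y43.017 F2416
M5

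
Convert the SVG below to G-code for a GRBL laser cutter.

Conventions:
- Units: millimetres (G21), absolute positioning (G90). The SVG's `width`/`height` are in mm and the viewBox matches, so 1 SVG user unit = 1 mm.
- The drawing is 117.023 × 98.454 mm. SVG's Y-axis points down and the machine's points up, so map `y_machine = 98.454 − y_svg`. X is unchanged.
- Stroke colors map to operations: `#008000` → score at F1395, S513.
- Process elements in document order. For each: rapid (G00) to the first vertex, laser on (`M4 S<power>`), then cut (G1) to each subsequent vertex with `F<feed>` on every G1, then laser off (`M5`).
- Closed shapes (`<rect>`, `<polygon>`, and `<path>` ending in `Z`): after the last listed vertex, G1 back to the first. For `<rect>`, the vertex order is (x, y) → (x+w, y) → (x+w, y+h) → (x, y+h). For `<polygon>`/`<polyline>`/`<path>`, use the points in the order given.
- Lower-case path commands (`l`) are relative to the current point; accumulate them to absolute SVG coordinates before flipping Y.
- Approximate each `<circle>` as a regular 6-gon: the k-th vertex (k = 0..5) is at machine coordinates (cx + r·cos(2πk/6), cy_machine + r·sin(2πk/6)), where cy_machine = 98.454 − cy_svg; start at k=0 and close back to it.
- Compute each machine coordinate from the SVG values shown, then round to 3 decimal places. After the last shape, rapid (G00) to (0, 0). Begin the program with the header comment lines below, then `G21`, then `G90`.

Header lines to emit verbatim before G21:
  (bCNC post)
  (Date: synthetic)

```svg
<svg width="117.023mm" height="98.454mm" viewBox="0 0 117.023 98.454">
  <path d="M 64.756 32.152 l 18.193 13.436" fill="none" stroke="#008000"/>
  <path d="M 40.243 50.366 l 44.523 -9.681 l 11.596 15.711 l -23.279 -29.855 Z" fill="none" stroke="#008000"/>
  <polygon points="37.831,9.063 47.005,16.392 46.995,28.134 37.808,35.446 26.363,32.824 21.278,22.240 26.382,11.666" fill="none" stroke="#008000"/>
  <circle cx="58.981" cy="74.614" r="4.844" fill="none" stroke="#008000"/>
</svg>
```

(bCNC post)
(Date: synthetic)
G21
G90
G00 X64.756 Y66.302
M4 S513
G1 X82.949 Y52.866 F1395
M5
G00 X40.243 Y48.088
M4 S513
G1 X84.766 Y57.769 F1395
G1 X96.362 Y42.058 F1395
G1 X73.083 Y71.913 F1395
G1 X40.243 Y48.088 F1395
M5
G00 X37.831 Y89.391
M4 S513
G1 X47.005 Y82.062 F1395
G1 X46.995 Y70.320 F1395
G1 X37.808 Y63.008 F1395
G1 X26.363 Y65.630 F1395
G1 X21.278 Y76.214 F1395
G1 X26.382 Y86.788 F1395
G1 X37.831 Y89.391 F1395
M5
G00 X63.825 Y23.840
M4 S513
G1 X61.403 Y28.035 F1395
G1 X56.559 Y28.035 F1395
G1 X54.137 Y23.840 F1395
G1 X56.559 Y19.645 F1395
G1 X61.403 Y19.645 F1395
G1 X63.825 Y23.840 F1395
M5
G00 X0.000 Y0.000

Since the viewBox matches the mm dimensions, user units are millimetres directly. The only transform is the Y-flip y_m = 98.454 − y_svg.

Shape 1 is a line segment drawn with `<path>`. Its stroke #008000 means score at S513, F1395. After flipping Y the toolpath is (64.756,66.302) → (82.949,52.866).

Shape 2 is a closed polygon drawn with `<path>`. Its stroke #008000 means score at S513, F1395. After flipping Y the toolpath is (40.243,48.088) → (84.766,57.769) → (96.362,42.058) → (73.083,71.913) → (40.243,48.088), returning to the start.

Shape 3 is a regular polygon drawn with `<polygon>`. Its stroke #008000 means score at S513, F1395. After flipping Y the toolpath is (37.831,89.391) → (47.005,82.062) → (46.995,70.320) → (37.808,63.008) → (26.363,65.630) → (21.278,76.214) → (26.382,86.788) → (37.831,89.391), returning to the start.

Shape 4 is a circle drawn with `<circle>`. Its stroke #008000 means score at S513, F1395. After flipping Y the toolpath is (63.825,23.840) → (61.403,28.035) → (56.559,28.035) → (54.137,23.840) → (56.559,19.645) → (61.403,19.645) → (63.825,23.840), returning to the start.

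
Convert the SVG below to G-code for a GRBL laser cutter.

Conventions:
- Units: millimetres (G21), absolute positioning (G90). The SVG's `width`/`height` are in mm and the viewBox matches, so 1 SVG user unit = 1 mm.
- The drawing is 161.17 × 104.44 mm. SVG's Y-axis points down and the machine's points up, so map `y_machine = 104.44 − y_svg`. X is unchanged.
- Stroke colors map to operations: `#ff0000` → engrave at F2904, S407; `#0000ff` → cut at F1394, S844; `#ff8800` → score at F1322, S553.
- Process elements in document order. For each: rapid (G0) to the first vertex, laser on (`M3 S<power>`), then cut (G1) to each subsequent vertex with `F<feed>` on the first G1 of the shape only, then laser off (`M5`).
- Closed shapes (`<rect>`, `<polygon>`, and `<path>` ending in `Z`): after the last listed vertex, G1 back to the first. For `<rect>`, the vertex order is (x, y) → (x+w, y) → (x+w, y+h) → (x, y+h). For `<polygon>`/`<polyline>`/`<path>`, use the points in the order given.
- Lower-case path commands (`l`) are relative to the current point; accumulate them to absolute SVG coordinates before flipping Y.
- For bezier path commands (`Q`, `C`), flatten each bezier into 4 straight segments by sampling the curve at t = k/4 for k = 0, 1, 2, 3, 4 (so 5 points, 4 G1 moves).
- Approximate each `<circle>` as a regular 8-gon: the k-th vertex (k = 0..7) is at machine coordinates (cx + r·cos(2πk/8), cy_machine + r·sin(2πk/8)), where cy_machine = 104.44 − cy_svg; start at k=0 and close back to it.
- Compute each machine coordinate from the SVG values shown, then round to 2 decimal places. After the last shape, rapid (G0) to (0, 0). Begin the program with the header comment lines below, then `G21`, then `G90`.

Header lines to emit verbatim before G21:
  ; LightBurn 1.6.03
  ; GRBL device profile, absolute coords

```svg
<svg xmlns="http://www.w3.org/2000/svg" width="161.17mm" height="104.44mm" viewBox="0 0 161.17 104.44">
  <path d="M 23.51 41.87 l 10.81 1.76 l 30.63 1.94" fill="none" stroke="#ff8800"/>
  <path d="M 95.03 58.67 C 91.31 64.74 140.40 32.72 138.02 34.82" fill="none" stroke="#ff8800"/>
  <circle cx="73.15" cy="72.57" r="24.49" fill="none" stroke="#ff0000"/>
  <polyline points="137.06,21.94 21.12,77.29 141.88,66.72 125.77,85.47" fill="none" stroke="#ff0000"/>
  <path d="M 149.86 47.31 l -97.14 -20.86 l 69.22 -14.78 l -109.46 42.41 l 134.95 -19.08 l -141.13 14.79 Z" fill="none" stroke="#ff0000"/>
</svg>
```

; LightBurn 1.6.03
; GRBL device profile, absolute coords
G21
G90
G0 X23.51 Y62.57
M3 S553
G1 X34.32 Y60.81 F1322
G1 X64.95 Y58.87
M5
G0 X95.03 Y45.77
M3 S553
G1 X100.51 Y47.23 F1322
G1 X116.02 Y56.21
G1 X131.78 Y65.93
G1 X138.02 Y69.62
M5
G0 X97.64 Y31.87
M3 S407
G1 X90.47 Y49.19 F2904
G1 X73.15 Y56.36
G1 X55.83 Y49.19
G1 X48.66 Y31.87
G1 X55.83 Y14.55
G1 X73.15 Y7.38
G1 X90.47 Y14.55
G1 X97.64 Y31.87
M5
G0 X137.06 Y82.50
M3 S407
G1 X21.12 Y27.15 F2904
G1 X141.88 Y37.72
G1 X125.77 Y18.97
M5
G0 X149.86 Y57.13
M3 S407
G1 X52.72 Y77.99 F2904
G1 X121.94 Y92.77
G1 X12.48 Y50.36
G1 X147.43 Y69.44
G1 X6.30 Y54.65
G1 X149.86 Y57.13
M5
G0 X0.00 Y0.00

Since the viewBox matches the mm dimensions, user units are millimetres directly. The only transform is the Y-flip y_m = 104.44 − y_svg.

Shape 1 is a open polyline drawn with `<path>`. Its stroke #ff8800 means score at S553, F1322. After flipping Y the toolpath is (23.51,62.57) → (34.32,60.81) → (64.95,58.87).

Shape 2 is a cubic bezier drawn with `<path>`. Its stroke #ff8800 means score at S553, F1322. After flipping Y the toolpath is (95.03,45.77) → (100.51,47.23) → (116.02,56.21) → (131.78,65.93) → (138.02,69.62).

Shape 3 is a circle drawn with `<circle>`. Its stroke #ff0000 means engrave at S407, F2904. After flipping Y the toolpath is (97.64,31.87) → (90.47,49.19) → (73.15,56.36) → (55.83,49.19) → (48.66,31.87) → (55.83,14.55) → (73.15,7.38) → (90.47,14.55) → (97.64,31.87), returning to the start.

Shape 4 is a open polyline drawn with `<polyline>`. Its stroke #ff0000 means engrave at S407, F2904. After flipping Y the toolpath is (137.06,82.50) → (21.12,27.15) → (141.88,37.72) → (125.77,18.97).

Shape 5 is a closed polygon drawn with `<path>`. Its stroke #ff0000 means engrave at S407, F2904. After flipping Y the toolpath is (149.86,57.13) → (52.72,77.99) → (121.94,92.77) → (12.48,50.36) → (147.43,69.44) → (6.30,54.65) → (149.86,57.13), returning to the start.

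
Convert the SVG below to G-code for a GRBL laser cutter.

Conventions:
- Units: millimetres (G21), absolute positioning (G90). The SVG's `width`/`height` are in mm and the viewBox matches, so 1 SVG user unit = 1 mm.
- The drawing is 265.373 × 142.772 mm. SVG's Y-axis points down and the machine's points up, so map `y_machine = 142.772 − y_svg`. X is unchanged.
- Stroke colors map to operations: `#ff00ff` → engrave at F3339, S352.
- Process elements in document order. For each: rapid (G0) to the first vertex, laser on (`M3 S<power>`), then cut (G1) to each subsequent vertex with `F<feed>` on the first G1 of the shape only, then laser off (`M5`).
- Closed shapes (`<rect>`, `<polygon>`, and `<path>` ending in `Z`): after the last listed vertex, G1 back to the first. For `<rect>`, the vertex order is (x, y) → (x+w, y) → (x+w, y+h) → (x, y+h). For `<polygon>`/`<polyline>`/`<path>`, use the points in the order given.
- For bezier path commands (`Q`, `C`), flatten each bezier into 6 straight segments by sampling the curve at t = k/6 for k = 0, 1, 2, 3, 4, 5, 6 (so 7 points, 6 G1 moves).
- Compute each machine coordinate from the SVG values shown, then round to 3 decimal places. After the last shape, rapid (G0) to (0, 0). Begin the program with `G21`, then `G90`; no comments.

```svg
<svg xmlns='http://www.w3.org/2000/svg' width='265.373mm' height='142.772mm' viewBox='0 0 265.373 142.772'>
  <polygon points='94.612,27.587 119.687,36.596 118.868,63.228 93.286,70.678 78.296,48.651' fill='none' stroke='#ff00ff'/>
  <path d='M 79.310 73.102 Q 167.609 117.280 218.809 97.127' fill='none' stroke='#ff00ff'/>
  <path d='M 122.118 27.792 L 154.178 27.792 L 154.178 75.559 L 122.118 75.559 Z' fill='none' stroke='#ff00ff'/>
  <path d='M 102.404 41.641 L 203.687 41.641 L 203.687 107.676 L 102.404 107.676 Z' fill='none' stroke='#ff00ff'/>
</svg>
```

G21
G90
G0 X94.612 Y115.185
M3 S352
G1 X119.687 Y106.176 F3339
G1 X118.868 Y79.544
G1 X93.286 Y72.094
G1 X78.296 Y94.121
G1 X94.612 Y115.185
M5
G0 X79.310 Y69.670
M3 S352
G1 X107.712 Y56.731 F3339
G1 X134.054 Y47.366
G1 X158.334 Y41.575
G1 X180.554 Y39.358
G1 X200.712 Y40.714
G1 X218.809 Y45.645
M5
G0 X122.118 Y114.980
M3 S352
G1 X154.178 Y114.980 F3339
G1 X154.178 Y67.213
G1 X122.118 Y67.213
G1 X122.118 Y114.980
M5
G0 X102.404 Y101.131
M3 S352
G1 X203.687 Y101.131 F3339
G1 X203.687 Y35.096
G1 X102.404 Y35.096
G1 X102.404 Y101.131
M5
G0 X0.000 Y0.000

1 u = 1 mm; y_m = 142.772 − y.

[1] `<polygon>` regular polygon, #ff00ff→engrave S352 F3339: (94.612,115.185) → (119.687,106.176) → (118.868,79.544) → (93.286,72.094) → (78.296,94.121) → (94.612,115.185) (closed)

[2] `<path>` quadratic bezier, #ff00ff→engrave S352 F3339: (79.310,69.670) → (107.712,56.731) → (134.054,47.366) → (158.334,41.575) → (180.554,39.358) → (200.712,40.714) → (218.809,45.645)

[3] `<path>` rectangle, #ff00ff→engrave S352 F3339: (122.118,114.980) → (154.178,114.980) → (154.178,67.213) → (122.118,67.213) → (122.118,114.980) (closed)

[4] `<path>` rectangle, #ff00ff→engrave S352 F3339: (102.404,101.131) → (203.687,101.131) → (203.687,35.096) → (102.404,35.096) → (102.404,101.131) (closed)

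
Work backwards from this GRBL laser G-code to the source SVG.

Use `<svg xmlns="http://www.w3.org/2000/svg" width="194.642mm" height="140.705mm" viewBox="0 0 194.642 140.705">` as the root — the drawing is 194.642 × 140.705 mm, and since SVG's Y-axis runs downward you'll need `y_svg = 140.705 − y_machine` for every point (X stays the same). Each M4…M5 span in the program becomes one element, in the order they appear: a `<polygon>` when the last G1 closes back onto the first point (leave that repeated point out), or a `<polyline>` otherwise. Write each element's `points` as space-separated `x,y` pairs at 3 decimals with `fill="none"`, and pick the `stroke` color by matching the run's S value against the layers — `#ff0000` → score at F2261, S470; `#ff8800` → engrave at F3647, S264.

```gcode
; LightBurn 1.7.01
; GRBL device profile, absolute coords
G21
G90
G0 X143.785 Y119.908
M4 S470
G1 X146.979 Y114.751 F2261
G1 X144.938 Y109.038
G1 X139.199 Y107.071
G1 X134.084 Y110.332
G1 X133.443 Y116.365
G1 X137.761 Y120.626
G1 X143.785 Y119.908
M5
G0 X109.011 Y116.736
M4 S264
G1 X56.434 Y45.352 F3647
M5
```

Each laser-on run becomes one SVG element. Flip Y back into SVG space with y_svg = 140.705 − y_machine.

Run 1: the run's S470 means `#ff0000` (score). The run returns to its start, so emit a `<polygon>` with points (Y-flipped): 143.785,20.797 146.979,25.954 144.938,31.667 139.199,33.634 134.084,30.373 133.443,24.340 137.761,20.079.

Run 2: the run's S264 means `#ff8800` (engrave). The run is open, so emit a `<polyline>` with points (Y-flipped): 109.011,23.969 56.434,95.353.

<svg xmlns="http://www.w3.org/2000/svg" width="194.642mm" height="140.705mm" viewBox="0 0 194.642 140.705">
  <polygon points="143.785,20.797 146.979,25.954 144.938,31.667 139.199,33.634 134.084,30.373 133.443,24.340 137.761,20.079" fill="none" stroke="#ff0000"/>
  <polyline points="109.011,23.969 56.434,95.353" fill="none" stroke="#ff8800"/>
</svg>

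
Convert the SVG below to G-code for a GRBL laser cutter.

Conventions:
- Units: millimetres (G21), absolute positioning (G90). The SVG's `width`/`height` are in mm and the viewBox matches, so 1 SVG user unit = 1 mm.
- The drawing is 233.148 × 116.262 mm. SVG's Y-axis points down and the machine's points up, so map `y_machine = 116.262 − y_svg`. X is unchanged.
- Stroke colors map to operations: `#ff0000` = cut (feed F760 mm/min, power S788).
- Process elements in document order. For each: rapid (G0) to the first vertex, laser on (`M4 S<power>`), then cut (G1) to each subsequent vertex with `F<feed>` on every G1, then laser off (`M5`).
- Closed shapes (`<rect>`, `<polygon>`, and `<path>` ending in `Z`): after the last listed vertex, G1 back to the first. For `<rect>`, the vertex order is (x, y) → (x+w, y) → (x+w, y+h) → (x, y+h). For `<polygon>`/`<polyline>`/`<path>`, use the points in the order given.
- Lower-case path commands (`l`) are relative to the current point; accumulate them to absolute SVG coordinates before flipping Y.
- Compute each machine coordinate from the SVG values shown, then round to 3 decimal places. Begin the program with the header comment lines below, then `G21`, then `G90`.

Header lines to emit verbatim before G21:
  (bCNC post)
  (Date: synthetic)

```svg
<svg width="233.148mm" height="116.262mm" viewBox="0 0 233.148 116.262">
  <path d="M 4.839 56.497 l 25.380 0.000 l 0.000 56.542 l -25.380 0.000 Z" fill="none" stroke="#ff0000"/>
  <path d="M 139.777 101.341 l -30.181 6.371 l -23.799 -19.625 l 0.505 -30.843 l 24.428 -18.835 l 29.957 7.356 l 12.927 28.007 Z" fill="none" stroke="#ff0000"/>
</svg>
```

(bCNC post)
(Date: synthetic)
G21
G90
G0 X4.839 Y59.765
M4 S788
G1 X30.219 Y59.765 F760
G1 X30.219 Y3.223 F760
G1 X4.839 Y3.223 F760
G1 X4.839 Y59.765 F760
M5
G0 X139.777 Y14.921
M4 S788
G1 X109.596 Y8.550 F760
G1 X85.797 Y28.175 F760
G1 X86.302 Y59.018 F760
G1 X110.730 Y77.853 F760
G1 X140.687 Y70.497 F760
G1 X153.614 Y42.490 F760
G1 X139.777 Y14.921 F760
M5

viewBox `0 0 233.148 116.262` with mm width/height → 1 unit = 1 mm. Flip: y_m = 116.262 − y_svg.

**Shape 1** — `<path>` rectangle, stroke `#ff0000` → cut (S788, F760). Machine vertices: (4.839,59.765) → (30.219,59.765) → (30.219,3.223) → (4.839,3.223) → (4.839,59.765). Closed: final G1 returns to the first vertex.

**Shape 2** — `<path>` regular polygon, stroke `#ff0000` → cut (S788, F760). Machine vertices: (139.777,14.921) → (109.596,8.550) → (85.797,28.175) → (86.302,59.018) → (110.730,77.853) → (140.687,70.497) → (153.614,42.490) → (139.777,14.921). Closed: final G1 returns to the first vertex.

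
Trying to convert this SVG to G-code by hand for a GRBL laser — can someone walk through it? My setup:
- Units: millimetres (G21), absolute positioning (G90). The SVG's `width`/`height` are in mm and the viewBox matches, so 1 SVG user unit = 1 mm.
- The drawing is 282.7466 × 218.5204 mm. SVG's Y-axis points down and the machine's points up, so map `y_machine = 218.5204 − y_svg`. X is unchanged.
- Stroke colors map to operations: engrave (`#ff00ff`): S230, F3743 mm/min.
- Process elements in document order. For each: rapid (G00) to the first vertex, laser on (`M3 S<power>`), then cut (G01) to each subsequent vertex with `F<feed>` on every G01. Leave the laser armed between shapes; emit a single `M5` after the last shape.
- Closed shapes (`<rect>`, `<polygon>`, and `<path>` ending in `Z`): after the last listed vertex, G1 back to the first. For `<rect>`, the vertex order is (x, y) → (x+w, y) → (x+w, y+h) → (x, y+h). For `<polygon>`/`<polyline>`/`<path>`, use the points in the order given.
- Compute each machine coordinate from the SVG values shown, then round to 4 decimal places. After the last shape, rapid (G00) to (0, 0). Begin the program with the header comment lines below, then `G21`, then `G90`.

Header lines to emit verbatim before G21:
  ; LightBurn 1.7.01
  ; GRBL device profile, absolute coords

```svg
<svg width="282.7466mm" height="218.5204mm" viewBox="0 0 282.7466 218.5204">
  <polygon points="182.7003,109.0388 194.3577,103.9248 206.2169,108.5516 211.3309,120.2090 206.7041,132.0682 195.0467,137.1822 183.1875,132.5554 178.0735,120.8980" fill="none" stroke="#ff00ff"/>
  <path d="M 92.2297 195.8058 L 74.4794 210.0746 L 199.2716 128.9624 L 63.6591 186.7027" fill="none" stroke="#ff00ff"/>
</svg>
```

; LightBurn 1.7.01
; GRBL device profile, absolute coords
G21
G90
G00 X182.7003 Y109.4816
M3 S230
G01 X194.3577 Y114.5956 F3743
G01 X206.2169 Y109.9688 F3743
G01 X211.3309 Y98.3114 F3743
G01 X206.7041 Y86.4522 F3743
G01 X195.0467 Y81.3382 F3743
G01 X183.1875 Y85.9650 F3743
G01 X178.0735 Y97.6224 F3743
G01 X182.7003 Y109.4816 F3743
G00 X92.2297 Y22.7146
M3 S230
G01 X74.4794 Y8.4458 F3743
G01 X199.2716 Y89.5580 F3743
G01 X63.6591 Y31.8177 F3743
M5
G00 X0.0000 Y0.0000

1 u = 1 mm; y_m = 218.5204 − y.

[1] `<polygon>` regular polygon, #ff00ff→engrave S230 F3743: (182.7003,109.4816) → (194.3577,114.5956) → (206.2169,109.9688) → (211.3309,98.3114) → (206.7041,86.4522) → (195.0467,81.3382) → (183.1875,85.9650) → (178.0735,97.6224) → (182.7003,109.4816) (closed)

[2] `<path>` open polyline, #ff00ff→engrave S230 F3743: (92.2297,22.7146) → (74.4794,8.4458) → (199.2716,89.5580) → (63.6591,31.8177)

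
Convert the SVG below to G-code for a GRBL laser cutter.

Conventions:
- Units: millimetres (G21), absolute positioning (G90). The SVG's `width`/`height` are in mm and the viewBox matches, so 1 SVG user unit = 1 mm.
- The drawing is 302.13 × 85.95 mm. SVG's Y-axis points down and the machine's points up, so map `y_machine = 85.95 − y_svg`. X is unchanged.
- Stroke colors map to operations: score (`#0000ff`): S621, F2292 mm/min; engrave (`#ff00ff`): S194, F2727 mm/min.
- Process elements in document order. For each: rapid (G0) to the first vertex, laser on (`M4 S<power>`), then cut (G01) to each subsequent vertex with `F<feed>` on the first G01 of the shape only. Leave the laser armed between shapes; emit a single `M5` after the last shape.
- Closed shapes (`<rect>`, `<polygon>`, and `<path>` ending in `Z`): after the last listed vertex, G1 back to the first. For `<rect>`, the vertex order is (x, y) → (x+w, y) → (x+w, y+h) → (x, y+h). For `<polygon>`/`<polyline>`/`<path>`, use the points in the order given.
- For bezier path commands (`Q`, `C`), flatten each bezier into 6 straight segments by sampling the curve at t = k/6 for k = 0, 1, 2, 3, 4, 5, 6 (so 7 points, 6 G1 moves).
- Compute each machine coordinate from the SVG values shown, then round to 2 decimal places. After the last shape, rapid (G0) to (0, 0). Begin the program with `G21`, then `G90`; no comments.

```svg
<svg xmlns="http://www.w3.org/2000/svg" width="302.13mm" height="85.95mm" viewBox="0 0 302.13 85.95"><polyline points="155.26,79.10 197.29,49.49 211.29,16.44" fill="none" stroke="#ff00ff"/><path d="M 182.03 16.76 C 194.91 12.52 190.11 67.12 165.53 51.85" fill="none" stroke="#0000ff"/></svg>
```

1 u = 1 mm; y_m = 85.95 − y.

[1] `<polyline>` open polyline, #ff00ff→engrave S194 F2727: (155.26,6.85) → (197.29,36.46) → (211.29,69.51)

[2] `<path>` cubic bezier, #0000ff→score S621 F2292: (182.03,69.19) → (186.99,67.00) → (188.94,58.58) → (187.83,47.51) → (183.59,37.35) → (176.18,31.69) → (165.53,34.10)

G21
G90
G0 X155.26 Y6.85
M4 S194
G01 X197.29 Y36.46 F2727
G01 X211.29 Y69.51
G0 X182.03 Y69.19
M4 S621
G01 X186.99 Y67.00 F2292
G01 X188.94 Y58.58
G01 X187.83 Y47.51
G01 X183.59 Y37.35
G01 X176.18 Y31.69
G01 X165.53 Y34.10
M5
G0 X0.00 Y0.00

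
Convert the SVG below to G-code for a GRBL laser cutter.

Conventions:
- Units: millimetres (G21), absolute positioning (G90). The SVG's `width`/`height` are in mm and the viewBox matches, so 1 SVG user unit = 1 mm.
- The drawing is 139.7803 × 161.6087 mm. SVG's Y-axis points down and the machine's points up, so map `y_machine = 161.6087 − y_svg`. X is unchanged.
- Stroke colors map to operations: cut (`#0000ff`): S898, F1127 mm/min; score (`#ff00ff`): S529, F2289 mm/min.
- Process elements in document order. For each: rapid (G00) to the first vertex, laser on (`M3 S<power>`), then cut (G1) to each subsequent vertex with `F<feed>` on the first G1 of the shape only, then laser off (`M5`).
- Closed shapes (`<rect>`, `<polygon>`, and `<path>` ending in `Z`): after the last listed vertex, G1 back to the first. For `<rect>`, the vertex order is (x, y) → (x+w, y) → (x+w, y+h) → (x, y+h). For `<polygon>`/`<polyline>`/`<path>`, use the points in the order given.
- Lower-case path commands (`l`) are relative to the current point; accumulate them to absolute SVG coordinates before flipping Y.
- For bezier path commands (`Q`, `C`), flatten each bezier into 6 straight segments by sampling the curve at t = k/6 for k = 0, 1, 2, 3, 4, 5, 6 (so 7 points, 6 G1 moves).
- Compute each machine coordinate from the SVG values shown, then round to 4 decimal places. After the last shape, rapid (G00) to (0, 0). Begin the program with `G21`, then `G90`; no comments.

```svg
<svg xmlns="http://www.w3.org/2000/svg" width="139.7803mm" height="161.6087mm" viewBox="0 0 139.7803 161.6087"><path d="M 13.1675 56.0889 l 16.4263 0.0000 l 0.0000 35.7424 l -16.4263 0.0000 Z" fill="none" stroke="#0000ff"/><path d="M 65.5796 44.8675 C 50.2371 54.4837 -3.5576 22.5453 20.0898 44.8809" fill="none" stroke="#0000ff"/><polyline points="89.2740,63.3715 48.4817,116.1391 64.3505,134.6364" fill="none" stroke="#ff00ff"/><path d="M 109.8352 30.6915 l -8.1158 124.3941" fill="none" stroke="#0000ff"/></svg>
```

Since the viewBox matches the mm dimensions, user units are millimetres directly. The only transform is the Y-flip y_m = 161.6087 − y_svg.

Shape 1 is a rectangle drawn with `<path>`. Its stroke #0000ff means cut at S898, F1127. After flipping Y the toolpath is (13.1675,105.5198) → (29.5938,105.5198) → (29.5938,69.7774) → (13.1675,69.7774) → (13.1675,105.5198), returning to the start.

Shape 2 is a cubic bezier drawn with `<path>`. Its stroke #0000ff means cut at S898, F1127. After flipping Y the toolpath is (65.5796,116.7412) → (55.2405,114.9523) → (41.7121,117.4273) → (28.2135,121.5043) → (17.9641,124.5213) → (14.1831,123.8164) → (20.0898,116.7278).

Shape 3 is a open polyline drawn with `<polyline>`. Its stroke #ff00ff means score at S529, F2289. After flipping Y the toolpath is (89.2740,98.2372) → (48.4817,45.4696) → (64.3505,26.9723).

Shape 4 is a line segment drawn with `<path>`. Its stroke #0000ff means cut at S898, F1127. After flipping Y the toolpath is (109.8352,130.9172) → (101.7194,6.5231).

G21
G90
G00 X13.1675 Y105.5198
M3 S898
G1 X29.5938 Y105.5198 F1127
G1 X29.5938 Y69.7774
G1 X13.1675 Y69.7774
G1 X13.1675 Y105.5198
M5
G00 X65.5796 Y116.7412
M3 S898
G1 X55.2405 Y114.9523 F1127
G1 X41.7121 Y117.4273
G1 X28.2135 Y121.5043
G1 X17.9641 Y124.5213
G1 X14.1831 Y123.8164
G1 X20.0898 Y116.7278
M5
G00 X89.2740 Y98.2372
M3 S529
G1 X48.4817 Y45.4696 F2289
G1 X64.3505 Y26.9723
M5
G00 X109.8352 Y130.9172
M3 S898
G1 X101.7194 Y6.5231 F1127
M5
G00 X0.0000 Y0.0000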